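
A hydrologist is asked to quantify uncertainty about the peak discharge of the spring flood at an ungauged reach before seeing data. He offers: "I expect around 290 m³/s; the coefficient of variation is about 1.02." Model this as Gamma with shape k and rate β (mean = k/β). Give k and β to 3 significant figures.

For Gamma(k, rate β): mean = k/β, variance = k/β², so CV = 1/√k.
CV = 1.02, hence k = 1/CV² = 0.961.
Then β = k/mean = 0.961/290 = 0.00331.

k ≈ 0.961, β ≈ 0.00331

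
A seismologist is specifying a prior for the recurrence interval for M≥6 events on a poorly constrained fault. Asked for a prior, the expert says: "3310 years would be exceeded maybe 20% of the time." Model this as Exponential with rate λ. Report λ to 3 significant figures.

P(T > 3310.0) = e^(−λ·3310.0) = 0.2, so λ = −ln(0.2)/3310.0 = 0.000486.

λ ≈ 0.000486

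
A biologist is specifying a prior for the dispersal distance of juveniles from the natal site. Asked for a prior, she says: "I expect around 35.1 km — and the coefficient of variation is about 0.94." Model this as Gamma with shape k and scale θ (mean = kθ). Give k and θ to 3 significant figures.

k ≈ 1.13, θ ≈ 31

For Gamma(k, scale θ): mean = kθ, variance = kθ², so CV = 1/√k.
CV = 0.94, hence k = 1/CV² = 1.13.
Then θ = mean/k = 35.1/1.13 = 31.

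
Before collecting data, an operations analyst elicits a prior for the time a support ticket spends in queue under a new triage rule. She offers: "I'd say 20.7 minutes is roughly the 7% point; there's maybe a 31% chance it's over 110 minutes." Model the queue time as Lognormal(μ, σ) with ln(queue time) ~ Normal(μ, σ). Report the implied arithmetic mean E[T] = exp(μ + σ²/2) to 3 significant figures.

If T ~ Lognormal(μ,σ) then ln T ~ Normal(μ,σ), so the p-quantile of ln T is μ + z_p·σ.
ln(20.7) = 3.03 and ln(110) = 4.7; z_{0.07} = -1.476, z_{0.69} = 0.4959.
σ = (4.7 − 3.03)/(0.4959 − (-1.476)) = 0.847.
μ = 3.03 − (-1.476)·0.847 = 4.280.
E[T] = exp(μ + σ²/2) = exp(4.280 + 0.3589) = 103 minutes.

E[T] ≈ 103 minutes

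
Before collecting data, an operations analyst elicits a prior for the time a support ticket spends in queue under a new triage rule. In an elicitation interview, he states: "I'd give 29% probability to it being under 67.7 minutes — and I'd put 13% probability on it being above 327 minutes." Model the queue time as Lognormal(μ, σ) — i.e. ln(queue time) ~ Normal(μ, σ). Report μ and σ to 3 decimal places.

If T ~ Lognormal(μ,σ) then ln T ~ Normal(μ,σ), so the p-quantile of ln T is μ + z_p·σ.
ln(67.7) = 4.215 and ln(327) = 5.79; z_{0.29} = -0.5534, z_{0.87} = 1.126.
σ = (5.79 − 4.215)/(1.126 − (-0.5534)) = 0.938.
μ = 4.215 − (-0.5534)·0.938 = 4.734.

μ ≈ 4.734, σ ≈ 0.938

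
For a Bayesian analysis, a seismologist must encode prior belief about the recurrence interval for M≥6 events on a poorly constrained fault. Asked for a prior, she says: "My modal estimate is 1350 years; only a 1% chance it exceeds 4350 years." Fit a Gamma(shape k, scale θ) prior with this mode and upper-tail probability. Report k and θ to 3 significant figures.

k ≈ 4.23, θ ≈ 418

Gamma(k,θ) with k>1 has mode (k−1)θ, so θ = 1350/(k−1).
Need P(X < 4350) = 0.99 with θ tied to k this way. Start at k = 2, θ = 1350: P(X<4350) ≈ 0.832.
Too low — raise k to concentrate. Iterating converges to k ≈ 4.23.
Then θ = 1350/(4.23−1) ≈ 418.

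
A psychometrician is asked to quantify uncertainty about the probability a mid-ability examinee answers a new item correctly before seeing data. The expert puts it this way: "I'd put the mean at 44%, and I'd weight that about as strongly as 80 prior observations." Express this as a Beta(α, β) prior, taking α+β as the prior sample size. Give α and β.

α = 35.2, β = 44.8

Under the effective-sample-size interpretation, Beta(α, β) has prior mean α/(α+β) and prior sample size α+β.
So α+β = 80 and α/(α+β) = 0.44, giving α = 0.44·80 = 35.2 and β = 80 − 35.2 = 44.8.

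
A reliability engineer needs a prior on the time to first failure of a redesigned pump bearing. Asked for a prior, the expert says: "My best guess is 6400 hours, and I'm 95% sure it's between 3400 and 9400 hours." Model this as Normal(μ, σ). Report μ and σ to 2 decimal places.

μ = 6400.00, σ = 1530.64

A symmetric 95% interval runs μ ± z·σ with z = 1.96.
Half-width = 3000, so σ = 3000/1.96 = 1530.64.
μ is the stated best guess, 6400.00.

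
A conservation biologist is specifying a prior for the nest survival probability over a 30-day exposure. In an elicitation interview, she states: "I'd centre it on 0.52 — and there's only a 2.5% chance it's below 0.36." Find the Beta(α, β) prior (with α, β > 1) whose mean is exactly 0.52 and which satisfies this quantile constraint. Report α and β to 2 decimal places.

With mean 0.52 fixed, write α = 0.52s, β = 0.48s where s = α+β.
Need P(θ < 0.36) = 0.025 under Beta(0.52s, 0.48s). Normal approximation: (q−m)/√(m(1−m)/s) ≈ z_{0.025} = -1.96, so s ≈ 0.52·0.48·(-1.96)²/(0.36−0.52)² = 37.5.
At s = 37.5: P(θ<0.36) ≈ 0.024. Adjusting to match 0.025 gives s ≈ 36.48.
So α = 0.52·36.48 ≈ 18.97, β = 0.48·36.48 ≈ 17.51.

α ≈ 18.97, β ≈ 17.51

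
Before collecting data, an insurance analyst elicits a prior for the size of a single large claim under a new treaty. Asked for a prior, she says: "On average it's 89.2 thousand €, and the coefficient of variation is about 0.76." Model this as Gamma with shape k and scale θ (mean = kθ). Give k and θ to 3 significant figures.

For Gamma(k, scale θ): mean = kθ, variance = kθ², so CV = 1/√k.
CV = 0.76, hence k = 1/CV² = 1.73.
Then θ = mean/k = 89.2/1.73 = 51.5.

k ≈ 1.73, θ ≈ 51.5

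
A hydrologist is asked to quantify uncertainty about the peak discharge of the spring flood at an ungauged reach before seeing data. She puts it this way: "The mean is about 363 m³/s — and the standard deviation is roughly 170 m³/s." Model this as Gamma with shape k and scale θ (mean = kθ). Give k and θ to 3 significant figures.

For Gamma(k, scale θ): mean = kθ, variance = kθ², so CV = 1/√k.
CV = SD/mean = 170/363 = 0.4683, hence k = 1/CV² = 4.56.
Then θ = mean/k = 363/4.56 = 79.6.

k ≈ 4.56, θ ≈ 79.6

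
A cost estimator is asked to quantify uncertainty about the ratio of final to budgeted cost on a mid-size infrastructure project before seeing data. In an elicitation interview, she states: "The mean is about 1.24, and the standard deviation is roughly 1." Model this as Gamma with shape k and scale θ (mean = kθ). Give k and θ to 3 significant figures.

k ≈ 1.54, θ ≈ 0.806

For Gamma(k, scale θ): mean = kθ, variance = kθ², so CV = 1/√k.
CV = SD/mean = 1/1.24 = 0.8065, hence k = 1/CV² = 1.54.
Then θ = mean/k = 1.24/1.54 = 0.806.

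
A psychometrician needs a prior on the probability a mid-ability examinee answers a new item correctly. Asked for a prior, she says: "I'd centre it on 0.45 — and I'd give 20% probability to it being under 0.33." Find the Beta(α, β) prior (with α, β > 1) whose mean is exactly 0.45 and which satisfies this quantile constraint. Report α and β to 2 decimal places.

α ≈ 5.59, β ≈ 6.84

With mean 0.45 fixed, write α = 0.45s, β = 0.55s where s = α+β.
Need P(θ < 0.33) = 0.2 under Beta(0.45s, 0.55s). Normal approximation: (q−m)/√(m(1−m)/s) ≈ z_{0.2} = -0.842, so s ≈ 0.45·0.55·(-0.842)²/(0.33−0.45)² = 12.2.
At s = 12.2: P(θ<0.33) ≈ 0.203. Adjusting to match 0.2 gives s ≈ 12.43.
So α = 0.45·12.43 ≈ 5.59, β = 0.55·12.43 ≈ 6.84.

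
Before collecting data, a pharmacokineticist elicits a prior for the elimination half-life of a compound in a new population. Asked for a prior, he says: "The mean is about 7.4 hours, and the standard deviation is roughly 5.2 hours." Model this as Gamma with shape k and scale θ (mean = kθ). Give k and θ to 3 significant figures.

For Gamma(k, scale θ): mean = kθ, variance = kθ², so CV = 1/√k.
CV = SD/mean = 5.2/7.4 = 0.7027, hence k = 1/CV² = 2.03.
Then θ = mean/k = 7.4/2.03 = 3.65.

k ≈ 2.03, θ ≈ 3.65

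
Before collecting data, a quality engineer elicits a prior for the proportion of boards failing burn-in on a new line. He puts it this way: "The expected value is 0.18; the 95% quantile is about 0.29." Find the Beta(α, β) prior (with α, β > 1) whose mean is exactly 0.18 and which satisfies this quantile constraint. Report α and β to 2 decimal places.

With mean 0.18 fixed, write α = 0.18s, β = 0.82s where s = α+β.
Need P(θ < 0.29) = 0.95 under Beta(0.18s, 0.82s). Normal approximation: (q−m)/√(m(1−m)/s) ≈ z_{0.95} = 1.64, so s ≈ 0.18·0.82·(1.64)²/(0.29−0.18)² = 33.0.
At s = 33.0: P(θ<0.29) ≈ 0.938. Adjusting to match 0.95 gives s ≈ 38.10.
So α = 0.18·38.10 ≈ 6.86, β = 0.82·38.10 ≈ 31.24.

α ≈ 6.86, β ≈ 31.24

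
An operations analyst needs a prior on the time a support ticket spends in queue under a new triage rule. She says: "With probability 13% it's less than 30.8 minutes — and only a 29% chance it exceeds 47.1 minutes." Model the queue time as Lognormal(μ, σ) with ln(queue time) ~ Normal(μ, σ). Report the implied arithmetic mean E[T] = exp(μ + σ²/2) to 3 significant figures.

If T ~ Lognormal(μ,σ) then ln T ~ Normal(μ,σ), so the p-quantile of ln T is μ + z_p·σ.
ln(30.8) = 3.428 and ln(47.1) = 3.852; z_{0.13} = -1.126, z_{0.71} = 0.5534.
σ = (3.852 − 3.428)/(0.5534 − (-1.126)) = 0.253.
μ = 3.428 − (-1.126)·0.253 = 3.712.
E[T] = exp(μ + σ²/2) = exp(3.712 + 0.0320) = 42.3 minutes.

E[T] ≈ 42.3 minutes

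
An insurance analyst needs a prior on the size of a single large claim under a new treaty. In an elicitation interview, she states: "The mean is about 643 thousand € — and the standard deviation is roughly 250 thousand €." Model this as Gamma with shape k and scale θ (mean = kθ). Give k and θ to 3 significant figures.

For Gamma(k, scale θ): mean = kθ, variance = kθ², so CV = 1/√k.
CV = SD/mean = 250/643 = 0.3888, hence k = 1/CV² = 6.62.
Then θ = mean/k = 643/6.62 = 97.2.

k ≈ 6.62, θ ≈ 97.2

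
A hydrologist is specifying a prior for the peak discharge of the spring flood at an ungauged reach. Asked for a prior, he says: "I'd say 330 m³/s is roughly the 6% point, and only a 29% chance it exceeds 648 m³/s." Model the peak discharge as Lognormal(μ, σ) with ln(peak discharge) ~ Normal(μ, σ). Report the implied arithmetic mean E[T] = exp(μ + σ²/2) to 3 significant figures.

E[T] ≈ 571 m³/s

If T ~ Lognormal(μ,σ) then ln T ~ Normal(μ,σ), so the p-quantile of ln T is μ + z_p·σ.
ln(330) = 5.799 and ln(648) = 6.474; z_{0.06} = -1.555, z_{0.71} = 0.5534.
σ = (6.474 − 5.799)/(0.5534 − (-1.555)) = 0.320.
μ = 5.799 − (-1.555)·0.320 = 6.297.
E[T] = exp(μ + σ²/2) = exp(6.297 + 0.0512) = 571 m³/s.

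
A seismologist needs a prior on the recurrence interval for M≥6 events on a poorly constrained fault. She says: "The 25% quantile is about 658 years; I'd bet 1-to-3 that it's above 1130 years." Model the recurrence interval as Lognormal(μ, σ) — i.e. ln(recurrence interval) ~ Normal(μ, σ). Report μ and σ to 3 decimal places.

μ ≈ 6.760, σ ≈ 0.401

If T ~ Lognormal(μ,σ) then ln T ~ Normal(μ,σ), so the p-quantile of ln T is μ + z_p·σ.
ln(658) = 6.489 and ln(1130) = 7.03; z_{0.25} = -0.6745, z_{0.75} = 0.6745.
σ = (7.03 − 6.489)/(0.6745 − (-0.6745)) = 0.401.
μ = 6.489 − (-0.6745)·0.401 = 6.760.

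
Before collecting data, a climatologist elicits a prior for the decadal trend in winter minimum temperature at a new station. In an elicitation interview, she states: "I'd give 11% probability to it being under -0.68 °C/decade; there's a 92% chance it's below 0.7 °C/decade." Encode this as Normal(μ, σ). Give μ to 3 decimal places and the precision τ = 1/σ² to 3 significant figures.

The p-quantile of Normal(μ,σ) is μ + z_p·σ, with z_{0.11} = -1.227 and z_{0.92} = 1.405.
Eliminate σ: μ = (z₂·x₁ − z₁·x₂)/(z₂ − z₁) = (1.405·-0.68 − (-1.227)·0.7)/2.632 = -0.037.
Then σ = (x₂ − x₁)/(z₂ − z₁) = (0.7 − -0.68)/2.632 = 0.524.
Precision τ = 1/σ² = 1/0.5244² = 3.64.

μ = -0.037, τ = 3.64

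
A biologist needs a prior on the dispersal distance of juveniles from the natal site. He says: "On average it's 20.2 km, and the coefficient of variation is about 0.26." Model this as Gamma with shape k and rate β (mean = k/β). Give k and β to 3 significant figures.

k ≈ 14.8, β ≈ 0.732

For Gamma(k, rate β): mean = k/β, variance = k/β², so CV = 1/√k.
CV = 0.26, hence k = 1/CV² = 14.8.
Then β = k/mean = 14.8/20.2 = 0.732.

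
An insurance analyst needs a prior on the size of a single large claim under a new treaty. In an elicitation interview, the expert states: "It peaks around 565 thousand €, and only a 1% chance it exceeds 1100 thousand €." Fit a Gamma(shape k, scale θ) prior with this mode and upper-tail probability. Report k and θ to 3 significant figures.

Gamma(k,θ) with k>1 has mode (k−1)θ, so θ = 565/(k−1).
Need P(X < 1100) = 0.99 with θ tied to k this way. Start at k = 2, θ = 565: P(X<1100) ≈ 0.579.
Too low — raise k to concentrate. Iterating converges to k ≈ 12.1.
Then θ = 565/(12.1−1) ≈ 50.8.

k ≈ 12.1, θ ≈ 50.8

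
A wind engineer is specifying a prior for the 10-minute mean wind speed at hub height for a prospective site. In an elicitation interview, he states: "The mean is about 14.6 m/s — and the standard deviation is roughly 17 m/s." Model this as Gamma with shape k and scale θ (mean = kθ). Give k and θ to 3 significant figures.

For Gamma(k, scale θ): mean = kθ, variance = kθ², so CV = 1/√k.
CV = SD/mean = 17/14.6 = 1.164, hence k = 1/CV² = 0.738.
Then θ = mean/k = 14.6/0.738 = 19.8.

k ≈ 0.738, θ ≈ 19.8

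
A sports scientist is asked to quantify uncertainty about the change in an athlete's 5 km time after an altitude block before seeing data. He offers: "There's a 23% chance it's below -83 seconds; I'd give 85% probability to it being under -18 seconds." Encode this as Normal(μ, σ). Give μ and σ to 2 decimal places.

For Normal(μ,σ), the p-quantile is μ + z_p·σ. Here z_{0.23} = -0.7388, z_{0.85} = 1.036.
So -83 = μ − 0.7388σ and -18 = μ + 1.036σ.
Subtracting: σ = (-18 − -83)/(1.036 − (-0.7388)) = 36.61.
Then μ = -83 − (-0.7388)·36.61 = -55.95.

μ = -55.95, σ = 36.61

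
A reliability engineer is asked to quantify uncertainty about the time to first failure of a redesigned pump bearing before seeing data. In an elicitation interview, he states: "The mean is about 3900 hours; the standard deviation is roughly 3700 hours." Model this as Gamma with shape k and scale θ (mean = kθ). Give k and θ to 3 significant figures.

For Gamma(k, scale θ): mean = kθ, variance = kθ², so CV = 1/√k.
CV = SD/mean = 3700/3900 = 0.9487, hence k = 1/CV² = 1.11.
Then θ = mean/k = 3900/1.11 = 3510.

k ≈ 1.11, θ ≈ 3510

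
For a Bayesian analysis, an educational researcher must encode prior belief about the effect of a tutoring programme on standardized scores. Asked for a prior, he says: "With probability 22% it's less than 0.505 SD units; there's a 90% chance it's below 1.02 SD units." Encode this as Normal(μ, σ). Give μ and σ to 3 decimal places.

μ = 0.699, σ = 0.251

The p-quantile of Normal(μ,σ) is μ + z_p·σ, with z_{0.22} = -0.7722 and z_{0.9} = 1.282.
Eliminate σ: μ = (z₂·x₁ − z₁·x₂)/(z₂ − z₁) = (1.282·0.505 − (-0.7722)·1.02)/2.054 = 0.699.
Then σ = (x₂ − x₁)/(z₂ − z₁) = (1.02 − 0.505)/2.054 = 0.251.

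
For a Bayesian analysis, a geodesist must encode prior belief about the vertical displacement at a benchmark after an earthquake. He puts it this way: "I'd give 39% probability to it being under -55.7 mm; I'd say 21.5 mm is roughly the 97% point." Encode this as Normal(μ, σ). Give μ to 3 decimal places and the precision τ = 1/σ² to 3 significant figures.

The p-quantile of Normal(μ,σ) is μ + z_p·σ, with z_{0.39} = -0.2793 and z_{0.97} = 1.881.
Eliminate σ: μ = (z₂·x₁ − z₁·x₂)/(z₂ − z₁) = (1.881·-55.7 − (-0.2793)·21.5)/2.16 = -45.717.
Then σ = (x₂ − x₁)/(z₂ − z₁) = (21.5 − -55.7)/2.16 = 35.739.
Precision τ = 1/σ² = 1/35.74² = 0.000783.

μ = -45.717, τ = 0.000783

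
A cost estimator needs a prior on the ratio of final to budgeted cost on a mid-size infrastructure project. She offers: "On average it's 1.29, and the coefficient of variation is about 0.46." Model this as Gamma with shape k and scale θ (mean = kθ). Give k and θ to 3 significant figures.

k ≈ 4.73, θ ≈ 0.273

For Gamma(k, scale θ): mean = kθ, variance = kθ², so CV = 1/√k.
CV = 0.46, hence k = 1/CV² = 4.73.
Then θ = mean/k = 1.29/4.73 = 0.273.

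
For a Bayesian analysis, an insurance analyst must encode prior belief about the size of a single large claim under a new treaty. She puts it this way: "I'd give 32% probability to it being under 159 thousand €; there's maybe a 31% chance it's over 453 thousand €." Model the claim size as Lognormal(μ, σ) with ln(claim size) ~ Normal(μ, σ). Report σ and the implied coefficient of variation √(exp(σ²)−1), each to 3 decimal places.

σ ≈ 1.087, CV ≈ 1.502

If T ~ Lognormal(μ,σ) then ln T ~ Normal(μ,σ), so the p-quantile of ln T is μ + z_p·σ.
ln(159) = 5.069 and ln(453) = 6.116; z_{0.32} = -0.4677, z_{0.69} = 0.4959.
σ = (6.116 − 5.069)/(0.4959 − (-0.4677)) = 1.087.
μ = 5.069 − (-0.4677)·1.087 = 5.577.
CV = √(exp(σ²)−1) = √(exp(1.1807)−1) = 1.502.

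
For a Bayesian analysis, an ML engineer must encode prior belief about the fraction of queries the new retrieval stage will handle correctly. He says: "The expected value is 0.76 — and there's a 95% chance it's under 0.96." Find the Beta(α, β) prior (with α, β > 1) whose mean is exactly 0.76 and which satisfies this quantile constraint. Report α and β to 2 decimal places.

With mean 0.76 fixed, write α = 0.76s, β = 0.24s where s = α+β.
Need P(θ < 0.96) = 0.95 under Beta(0.76s, 0.24s). Normal approximation: (q−m)/√(m(1−m)/s) ≈ z_{0.95} = 1.64, so s ≈ 0.76·0.24·(1.64)²/(0.96−0.76)² = 12.3.
At s = 12.3: P(θ<0.96) ≈ 0.990. Adjusting to match 0.95 gives s ≈ 6.90.
So α = 0.76·6.90 ≈ 5.24, β = 0.24·6.90 ≈ 1.66.

α ≈ 5.24, β ≈ 1.66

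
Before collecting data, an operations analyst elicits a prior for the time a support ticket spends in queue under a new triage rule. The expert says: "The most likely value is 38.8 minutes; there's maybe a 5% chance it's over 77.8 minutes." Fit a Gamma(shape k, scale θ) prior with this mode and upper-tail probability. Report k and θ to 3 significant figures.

k ≈ 6.72, θ ≈ 6.78

Gamma(k,θ) with k>1 has mode (k−1)θ, so θ = 38.8/(k−1).
Need P(X < 77.8) = 0.95 with θ tied to k this way. Start at k = 2, θ = 38.8: P(X<77.8) ≈ 0.595.
Too low — raise k to concentrate. Iterating converges to k ≈ 6.72.
Then θ = 38.8/(6.72−1) ≈ 6.78.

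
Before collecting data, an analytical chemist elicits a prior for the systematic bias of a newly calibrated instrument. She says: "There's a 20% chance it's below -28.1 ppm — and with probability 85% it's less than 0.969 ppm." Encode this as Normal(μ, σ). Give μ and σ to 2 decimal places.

For Normal(μ,σ), the p-quantile is μ + z_p·σ. Here z_{0.2} = -0.8416, z_{0.85} = 1.036.
So -28.1 = μ − 0.8416σ and 0.969 = μ + 1.036σ.
Subtracting: σ = (0.969 − -28.1)/(1.036 − (-0.8416)) = 15.48.
Then μ = -28.1 − (-0.8416)·15.48 = -15.07.

μ = -15.07, σ = 15.48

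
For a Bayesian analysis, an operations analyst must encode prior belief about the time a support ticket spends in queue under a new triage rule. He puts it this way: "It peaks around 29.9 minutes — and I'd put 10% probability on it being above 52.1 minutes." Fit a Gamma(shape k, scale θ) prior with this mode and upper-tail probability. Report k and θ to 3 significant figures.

Gamma(k,θ) with k>1 has mode (k−1)θ, so θ = 29.9/(k−1).
Need P(X < 52.1) = 0.9 with θ tied to k this way. Start at k = 2, θ = 29.9: P(X<52.1) ≈ 0.520.
Too low — raise k to concentrate. Iterating converges to k ≈ 7.16.
Then θ = 29.9/(7.16−1) ≈ 4.86.

k ≈ 7.16, θ ≈ 4.86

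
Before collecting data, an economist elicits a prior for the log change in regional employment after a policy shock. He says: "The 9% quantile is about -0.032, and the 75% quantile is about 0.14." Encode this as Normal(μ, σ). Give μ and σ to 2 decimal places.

For Normal(μ,σ), the p-quantile is μ + z_p·σ. Here z_{0.09} = -1.341, z_{0.75} = 0.6745.
So -0.032 = μ − 1.341σ and 0.14 = μ + 0.6745σ.
Subtracting: σ = (0.14 − -0.032)/(0.6745 − (-1.341)) = 0.09.
Then μ = -0.032 − (-1.341)·0.09 = 0.08.

μ = 0.08, σ = 0.09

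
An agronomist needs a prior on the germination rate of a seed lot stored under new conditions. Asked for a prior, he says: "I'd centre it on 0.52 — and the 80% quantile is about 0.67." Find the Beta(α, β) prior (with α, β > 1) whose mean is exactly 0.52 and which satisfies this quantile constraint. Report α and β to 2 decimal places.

α ≈ 4.17, β ≈ 3.85

With mean 0.52 fixed, write α = 0.52s, β = 0.48s where s = α+β.
Need P(θ < 0.67) = 0.8 under Beta(0.52s, 0.48s). Normal approximation: (q−m)/√(m(1−m)/s) ≈ z_{0.8} = 0.842, so s ≈ 0.52·0.48·(0.842)²/(0.67−0.52)² = 7.9.
At s = 7.9: P(θ<0.67) ≈ 0.797. Adjusting to match 0.8 gives s ≈ 8.02.
So α = 0.52·8.02 ≈ 4.17, β = 0.48·8.02 ≈ 3.85.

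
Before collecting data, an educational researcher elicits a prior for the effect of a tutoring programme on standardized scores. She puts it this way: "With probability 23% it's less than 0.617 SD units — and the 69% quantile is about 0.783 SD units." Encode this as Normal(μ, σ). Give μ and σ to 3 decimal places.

For Normal(μ,σ), the p-quantile is μ + z_p·σ. Here z_{0.23} = -0.7388, z_{0.69} = 0.4959.
So 0.617 = μ − 0.7388σ and 0.783 = μ + 0.4959σ.
Subtracting: σ = (0.783 − 0.617)/(0.4959 − (-0.7388)) = 0.134.
Then μ = 0.617 − (-0.7388)·0.134 = 0.716.

μ = 0.716, σ = 0.134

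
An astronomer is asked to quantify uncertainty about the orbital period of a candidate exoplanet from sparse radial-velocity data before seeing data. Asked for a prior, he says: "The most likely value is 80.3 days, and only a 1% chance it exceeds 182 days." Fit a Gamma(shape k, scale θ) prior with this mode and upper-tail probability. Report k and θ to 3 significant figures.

k ≈ 8.16, θ ≈ 11.2

Gamma(k,θ) with k>1 has mode (k−1)θ, so θ = 80.3/(k−1).
Need P(X < 182) = 0.99 with θ tied to k this way. Start at k = 2, θ = 80.3: P(X<182) ≈ 0.661.
Too low — raise k to concentrate. Iterating converges to k ≈ 8.16.
Then θ = 80.3/(8.16−1) ≈ 11.2.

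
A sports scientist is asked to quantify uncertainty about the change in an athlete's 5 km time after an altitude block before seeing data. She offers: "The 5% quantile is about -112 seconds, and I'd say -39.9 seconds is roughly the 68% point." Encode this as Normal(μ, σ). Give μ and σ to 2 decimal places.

μ = -55.86, σ = 34.13

For Normal(μ,σ), the p-quantile is μ + z_p·σ. Here z_{0.05} = -1.645, z_{0.68} = 0.4677.
So -112 = μ − 1.645σ and -39.9 = μ + 0.4677σ.
Subtracting: σ = (-39.9 − -112)/(0.4677 − (-1.645)) = 34.13.
Then μ = -112 − (-1.645)·34.13 = -55.86.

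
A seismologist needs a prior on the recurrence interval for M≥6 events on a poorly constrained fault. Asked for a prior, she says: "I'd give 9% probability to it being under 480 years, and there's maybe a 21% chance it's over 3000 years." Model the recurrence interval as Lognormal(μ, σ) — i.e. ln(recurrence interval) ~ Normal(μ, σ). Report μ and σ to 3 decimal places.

μ ≈ 7.318, σ ≈ 0.853

If T ~ Lognormal(μ,σ) then ln T ~ Normal(μ,σ), so the p-quantile of ln T is μ + z_p·σ.
ln(480) = 6.174 and ln(3000) = 8.006; z_{0.09} = -1.341, z_{0.79} = 0.8064.
σ = (8.006 − 6.174)/(0.8064 − (-1.341)) = 0.853.
μ = 6.174 − (-1.341)·0.853 = 7.318.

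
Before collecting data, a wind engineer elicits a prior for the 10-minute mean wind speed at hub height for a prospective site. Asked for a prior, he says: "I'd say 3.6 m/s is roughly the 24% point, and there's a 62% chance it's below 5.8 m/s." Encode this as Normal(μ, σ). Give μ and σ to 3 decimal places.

The p-quantile of Normal(μ,σ) is μ + z_p·σ, with z_{0.24} = -0.7063 and z_{0.62} = 0.3055.
Eliminate σ: μ = (z₂·x₁ − z₁·x₂)/(z₂ − z₁) = (0.3055·3.6 − (-0.7063)·5.8)/1.012 = 5.136.
Then σ = (x₂ − x₁)/(z₂ − z₁) = (5.8 − 3.6)/1.012 = 2.174.

μ = 5.136, σ = 2.174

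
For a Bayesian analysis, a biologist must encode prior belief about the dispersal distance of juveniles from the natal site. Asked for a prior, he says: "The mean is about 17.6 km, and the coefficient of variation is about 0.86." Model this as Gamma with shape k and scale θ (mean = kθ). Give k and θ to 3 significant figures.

k ≈ 1.35, θ ≈ 13

For Gamma(k, scale θ): mean = kθ, variance = kθ², so CV = 1/√k.
CV = 0.86, hence k = 1/CV² = 1.35.
Then θ = mean/k = 17.6/1.35 = 13.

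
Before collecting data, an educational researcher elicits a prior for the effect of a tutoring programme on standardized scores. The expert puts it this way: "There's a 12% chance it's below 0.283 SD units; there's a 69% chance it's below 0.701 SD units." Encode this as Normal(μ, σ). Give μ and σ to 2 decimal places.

For Normal(μ,σ), the p-quantile is μ + z_p·σ. Here z_{0.12} = -1.175, z_{0.69} = 0.4959.
So 0.283 = μ − 1.175σ and 0.701 = μ + 0.4959σ.
Subtracting: σ = (0.701 − 0.283)/(0.4959 − (-1.175)) = 0.25.
Then μ = 0.283 − (-1.175)·0.25 = 0.58.

μ = 0.58, σ = 0.25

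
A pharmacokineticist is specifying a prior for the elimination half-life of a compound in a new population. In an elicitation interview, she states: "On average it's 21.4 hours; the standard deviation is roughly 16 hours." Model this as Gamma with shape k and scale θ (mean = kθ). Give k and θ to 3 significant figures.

For Gamma(k, scale θ): mean = kθ, variance = kθ², so CV = 1/√k.
CV = SD/mean = 16/21.4 = 0.7477, hence k = 1/CV² = 1.79.
Then θ = mean/k = 21.4/1.79 = 12.

k ≈ 1.79, θ ≈ 12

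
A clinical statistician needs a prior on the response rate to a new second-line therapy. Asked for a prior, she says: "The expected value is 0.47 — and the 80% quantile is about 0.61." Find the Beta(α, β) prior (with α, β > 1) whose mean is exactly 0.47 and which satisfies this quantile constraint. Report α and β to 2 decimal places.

α ≈ 4.25, β ≈ 4.80

With mean 0.47 fixed, write α = 0.47s, β = 0.53s where s = α+β.
Need P(θ < 0.61) = 0.8 under Beta(0.47s, 0.53s). Normal approximation: (q−m)/√(m(1−m)/s) ≈ z_{0.8} = 0.842, so s ≈ 0.47·0.53·(0.842)²/(0.61−0.47)² = 9.0.
At s = 9.0: P(θ<0.61) ≈ 0.799. Adjusting to match 0.8 gives s ≈ 9.05.
So α = 0.47·9.05 ≈ 4.25, β = 0.53·9.05 ≈ 4.80.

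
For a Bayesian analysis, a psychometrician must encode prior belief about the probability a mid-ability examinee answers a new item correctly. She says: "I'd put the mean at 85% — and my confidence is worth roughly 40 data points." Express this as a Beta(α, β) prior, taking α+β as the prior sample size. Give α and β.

α = 34, β = 6

Under the effective-sample-size interpretation, Beta(α, β) has prior mean α/(α+β) and prior sample size α+β.
So α+β = 40 and α/(α+β) = 0.85, giving α = 0.85·40 = 34 and β = 40 − 34 = 6.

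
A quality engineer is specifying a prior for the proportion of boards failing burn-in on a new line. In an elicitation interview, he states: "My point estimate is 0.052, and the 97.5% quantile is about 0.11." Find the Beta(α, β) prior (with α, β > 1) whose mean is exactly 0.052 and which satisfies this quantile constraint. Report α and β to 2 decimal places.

With mean 0.052 fixed, write α = 0.052s, β = 0.948s where s = α+β.
Need P(θ < 0.11) = 0.975 under Beta(0.052s, 0.948s). Normal approximation: (q−m)/√(m(1−m)/s) ≈ z_{0.975} = 1.96, so s ≈ 0.052·0.948·(1.96)²/(0.11−0.052)² = 56.3.
At s = 56.3: P(θ<0.11) ≈ 0.955. Adjusting to match 0.975 gives s ≈ 79.66.
So α = 0.052·79.66 ≈ 4.14, β = 0.948·79.66 ≈ 75.52.

α ≈ 4.14, β ≈ 75.52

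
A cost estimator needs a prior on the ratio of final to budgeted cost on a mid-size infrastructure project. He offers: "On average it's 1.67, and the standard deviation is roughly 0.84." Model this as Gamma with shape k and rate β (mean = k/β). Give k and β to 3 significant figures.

For Gamma(k, rate β): mean = k/β, variance = k/β², so CV = 1/√k.
CV = SD/mean = 0.84/1.67 = 0.503, hence k = 1/CV² = 3.95.
Then β = k/mean = 3.95/1.67 = 2.37.

k ≈ 3.95, β ≈ 2.37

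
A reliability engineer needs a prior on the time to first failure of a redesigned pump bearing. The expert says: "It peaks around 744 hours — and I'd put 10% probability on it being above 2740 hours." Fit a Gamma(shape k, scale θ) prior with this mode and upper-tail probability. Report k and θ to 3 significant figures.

k ≈ 2.09, θ ≈ 680

Gamma(k,θ) with k>1 has mode (k−1)θ, so θ = 744/(k−1).
Need P(X < 2740) = 0.9 with θ tied to k this way. Start at k = 2, θ = 744: P(X<2740) ≈ 0.882.
Too low — raise k to concentrate. Iterating converges to k ≈ 2.09.
Then θ = 744/(2.09−1) ≈ 680.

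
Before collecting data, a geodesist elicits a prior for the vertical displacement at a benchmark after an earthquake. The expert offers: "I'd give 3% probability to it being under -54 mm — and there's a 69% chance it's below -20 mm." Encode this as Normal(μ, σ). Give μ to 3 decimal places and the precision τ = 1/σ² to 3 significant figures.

μ = -27.094, τ = 0.00489

For Normal(μ,σ), the p-quantile is μ + z_p·σ. Here z_{0.03} = -1.881, z_{0.69} = 0.4959.
So -54 = μ − 1.881σ and -20 = μ + 0.4959σ.
Subtracting: σ = (-20 − -54)/(0.4959 − (-1.881)) = 14.306.
Then μ = -54 − (-1.881)·14.306 = -27.094.
Precision τ = 1/σ² = 1/14.31² = 0.00489.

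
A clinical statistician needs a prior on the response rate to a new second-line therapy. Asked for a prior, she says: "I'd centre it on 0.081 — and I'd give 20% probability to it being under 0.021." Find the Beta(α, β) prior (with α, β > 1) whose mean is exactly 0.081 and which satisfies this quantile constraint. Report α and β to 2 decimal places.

With mean 0.081 fixed, write α = 0.081s, β = 0.919s where s = α+β.
Need P(θ < 0.021) = 0.2 under Beta(0.081s, 0.919s). Normal approximation: (q−m)/√(m(1−m)/s) ≈ z_{0.2} = -0.842, so s ≈ 0.081·0.919·(-0.842)²/(0.021−0.081)² = 14.6.
At s = 14.6: P(θ<0.021) ≈ 0.179. Adjusting to match 0.2 gives s ≈ 13.20.
So α = 0.081·13.20 ≈ 1.07, β = 0.919·13.20 ≈ 12.13.

α ≈ 1.07, β ≈ 12.13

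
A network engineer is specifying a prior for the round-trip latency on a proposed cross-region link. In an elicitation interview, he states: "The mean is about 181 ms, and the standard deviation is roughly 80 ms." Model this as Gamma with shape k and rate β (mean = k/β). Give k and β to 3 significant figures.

k ≈ 5.12, β ≈ 0.0283

For Gamma(k, rate β): mean = k/β, variance = k/β², so CV = 1/√k.
CV = SD/mean = 80/181 = 0.442, hence k = 1/CV² = 5.12.
Then β = k/mean = 5.12/181 = 0.0283.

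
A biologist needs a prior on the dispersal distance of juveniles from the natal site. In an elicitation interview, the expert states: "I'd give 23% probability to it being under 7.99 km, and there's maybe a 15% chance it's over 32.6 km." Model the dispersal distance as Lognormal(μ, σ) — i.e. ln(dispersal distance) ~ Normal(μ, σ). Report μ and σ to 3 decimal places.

If T ~ Lognormal(μ,σ) then ln T ~ Normal(μ,σ), so the p-quantile of ln T is μ + z_p·σ.
ln(7.99) = 2.078 and ln(32.6) = 3.484; z_{0.23} = -0.7388, z_{0.85} = 1.036.
σ = (3.484 − 2.078)/(1.036 − (-0.7388)) = 0.792.
μ = 2.078 − (-0.7388)·0.792 = 2.663.

μ ≈ 2.663, σ ≈ 0.792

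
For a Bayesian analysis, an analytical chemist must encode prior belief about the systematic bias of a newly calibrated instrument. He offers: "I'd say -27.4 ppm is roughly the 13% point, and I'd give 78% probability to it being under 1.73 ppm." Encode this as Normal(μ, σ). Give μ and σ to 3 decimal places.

The p-quantile of Normal(μ,σ) is μ + z_p·σ, with z_{0.13} = -1.126 and z_{0.78} = 0.7722.
Eliminate σ: μ = (z₂·x₁ − z₁·x₂)/(z₂ − z₁) = (0.7722·-27.4 − (-1.126)·1.73)/1.899 = -10.118.
Then σ = (x₂ − x₁)/(z₂ − z₁) = (1.73 − -27.4)/1.899 = 15.343.

μ = -10.118, σ = 15.343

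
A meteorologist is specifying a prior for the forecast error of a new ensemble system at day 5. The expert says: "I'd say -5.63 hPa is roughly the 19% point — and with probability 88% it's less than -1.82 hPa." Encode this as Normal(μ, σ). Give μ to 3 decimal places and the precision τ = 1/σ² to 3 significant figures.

The p-quantile of Normal(μ,σ) is μ + z_p·σ, with z_{0.19} = -0.8779 and z_{0.88} = 1.175.
Eliminate σ: μ = (z₂·x₁ − z₁·x₂)/(z₂ − z₁) = (1.175·-5.63 − (-0.8779)·-1.82)/2.053 = -4.001.
Then σ = (x₂ − x₁)/(z₂ − z₁) = (-1.82 − -5.63)/2.053 = 1.856.
Precision τ = 1/σ² = 1/1.856² = 0.29.

μ = -4.001, τ = 0.29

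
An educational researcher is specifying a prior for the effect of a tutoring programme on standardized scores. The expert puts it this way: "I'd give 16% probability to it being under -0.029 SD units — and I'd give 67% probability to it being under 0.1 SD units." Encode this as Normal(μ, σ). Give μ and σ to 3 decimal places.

μ = 0.060, σ = 0.090

The p-quantile of Normal(μ,σ) is μ + z_p·σ, with z_{0.16} = -0.9945 and z_{0.67} = 0.4399.
Eliminate σ: μ = (z₂·x₁ − z₁·x₂)/(z₂ − z₁) = (0.4399·-0.029 − (-0.9945)·0.1)/1.434 = 0.060.
Then σ = (x₂ − x₁)/(z₂ − z₁) = (0.1 − -0.029)/1.434 = 0.090.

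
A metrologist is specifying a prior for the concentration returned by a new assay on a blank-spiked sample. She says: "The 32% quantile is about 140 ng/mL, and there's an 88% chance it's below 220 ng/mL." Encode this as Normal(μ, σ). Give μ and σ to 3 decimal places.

The p-quantile of Normal(μ,σ) is μ + z_p·σ, with z_{0.32} = -0.4677 and z_{0.88} = 1.175.
Eliminate σ: μ = (z₂·x₁ − z₁·x₂)/(z₂ − z₁) = (1.175·140 − (-0.4677)·220)/1.643 = 162.777.
Then σ = (x₂ − x₁)/(z₂ − z₁) = (220 − 140)/1.643 = 48.701.

μ = 162.777, σ = 48.701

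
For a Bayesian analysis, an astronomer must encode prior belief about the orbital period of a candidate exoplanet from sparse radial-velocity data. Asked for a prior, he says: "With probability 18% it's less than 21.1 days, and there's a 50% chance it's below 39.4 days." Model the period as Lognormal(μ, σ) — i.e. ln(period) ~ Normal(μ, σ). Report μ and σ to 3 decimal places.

If T ~ Lognormal(μ,σ) then ln T ~ Normal(μ,σ), so the p-quantile of ln T is μ + z_p·σ.
ln(21.1) = 3.049 and ln(39.4) = 3.674; z_{0.18} = -0.9154, z_{0.5} = 0.
σ = (3.674 − 3.049)/(0 − (-0.9154)) = 0.682.
μ = 3.049 − (-0.9154)·0.682 = 3.674.

μ ≈ 3.674, σ ≈ 0.682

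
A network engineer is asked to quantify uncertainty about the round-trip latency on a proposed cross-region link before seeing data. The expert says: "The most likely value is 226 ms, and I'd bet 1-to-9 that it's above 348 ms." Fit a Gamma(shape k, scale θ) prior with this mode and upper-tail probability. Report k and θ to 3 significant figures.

k ≈ 11, θ ≈ 22.5

Gamma(k,θ) with k>1 has mode (k−1)θ, so θ = 226/(k−1).
Need P(X < 348) = 0.9 with θ tied to k this way. Start at k = 2, θ = 226: P(X<348) ≈ 0.455.
Too low — raise k to concentrate. Iterating converges to k ≈ 11.
Then θ = 226/(11−1) ≈ 22.5.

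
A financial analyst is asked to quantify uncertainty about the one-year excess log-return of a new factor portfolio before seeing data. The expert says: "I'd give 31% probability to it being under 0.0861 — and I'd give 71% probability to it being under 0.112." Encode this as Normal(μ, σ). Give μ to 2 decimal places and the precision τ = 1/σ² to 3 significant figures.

μ = 0.10, τ = 1640

For Normal(μ,σ), the p-quantile is μ + z_p·σ. Here z_{0.31} = -0.4959, z_{0.71} = 0.5534.
So 0.0861 = μ − 0.4959σ and 0.112 = μ + 0.5534σ.
Subtracting: σ = (0.112 − 0.0861)/(0.5534 − (-0.4959)) = 0.02.
Then μ = 0.0861 − (-0.4959)·0.02 = 0.10.
Precision τ = 1/σ² = 1/0.02468² = 1640.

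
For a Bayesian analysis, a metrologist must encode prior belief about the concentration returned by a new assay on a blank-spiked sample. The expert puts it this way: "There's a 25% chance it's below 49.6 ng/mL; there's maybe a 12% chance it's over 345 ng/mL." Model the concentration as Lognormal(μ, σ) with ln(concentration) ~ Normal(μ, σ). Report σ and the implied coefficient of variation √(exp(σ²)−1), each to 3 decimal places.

If T ~ Lognormal(μ,σ) then ln T ~ Normal(μ,σ), so the p-quantile of ln T is μ + z_p·σ.
ln(49.6) = 3.904 and ln(345) = 5.844; z_{0.25} = -0.6745, z_{0.88} = 1.175.
σ = (5.844 − 3.904)/(1.175 − (-0.6745)) = 1.049.
μ = 3.904 − (-0.6745)·1.049 = 4.611.
CV = √(exp(σ²)−1) = √(exp(1.0998)−1) = 1.415.

σ ≈ 1.049, CV ≈ 1.415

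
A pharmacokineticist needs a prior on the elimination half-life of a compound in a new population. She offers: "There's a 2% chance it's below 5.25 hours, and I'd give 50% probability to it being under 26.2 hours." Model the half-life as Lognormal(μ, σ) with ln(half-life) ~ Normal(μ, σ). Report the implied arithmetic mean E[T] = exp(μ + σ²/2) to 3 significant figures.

E[T] ≈ 35.6 hours

If T ~ Lognormal(μ,σ) then ln T ~ Normal(μ,σ), so the p-quantile of ln T is μ + z_p·σ.
ln(5.25) = 1.658 and ln(26.2) = 3.266; z_{0.02} = -2.054, z_{0.5} = 0.
σ = (3.266 − 1.658)/(0 − (-2.054)) = 0.783.
μ = 1.658 − (-2.054)·0.783 = 3.266.
E[T] = exp(μ + σ²/2) = exp(3.266 + 0.3063) = 35.6 hours.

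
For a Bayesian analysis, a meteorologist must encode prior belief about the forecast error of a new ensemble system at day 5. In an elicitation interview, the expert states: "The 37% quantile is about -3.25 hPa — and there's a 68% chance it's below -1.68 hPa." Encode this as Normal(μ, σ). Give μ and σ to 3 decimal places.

μ = -2.598, σ = 1.964

The p-quantile of Normal(μ,σ) is μ + z_p·σ, with z_{0.37} = -0.3319 and z_{0.68} = 0.4677.
Eliminate σ: μ = (z₂·x₁ − z₁·x₂)/(z₂ − z₁) = (0.4677·-3.25 − (-0.3319)·-1.68)/0.7996 = -2.598.
Then σ = (x₂ − x₁)/(z₂ − z₁) = (-1.68 − -3.25)/0.7996 = 1.964.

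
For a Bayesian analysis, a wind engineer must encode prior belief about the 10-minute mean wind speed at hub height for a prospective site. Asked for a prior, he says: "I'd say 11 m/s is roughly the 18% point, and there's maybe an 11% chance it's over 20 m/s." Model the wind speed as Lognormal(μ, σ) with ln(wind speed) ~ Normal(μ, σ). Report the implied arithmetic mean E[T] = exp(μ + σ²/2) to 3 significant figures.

E[T] ≈ 14.8 m/s

If T ~ Lognormal(μ,σ) then ln T ~ Normal(μ,σ), so the p-quantile of ln T is μ + z_p·σ.
ln(11) = 2.398 and ln(20) = 2.996; z_{0.18} = -0.9154, z_{0.89} = 1.227.
σ = (2.996 − 2.398)/(1.227 − (-0.9154)) = 0.279.
μ = 2.398 − (-0.9154)·0.279 = 2.653.
E[T] = exp(μ + σ²/2) = exp(2.653 + 0.0390) = 14.8 m/s.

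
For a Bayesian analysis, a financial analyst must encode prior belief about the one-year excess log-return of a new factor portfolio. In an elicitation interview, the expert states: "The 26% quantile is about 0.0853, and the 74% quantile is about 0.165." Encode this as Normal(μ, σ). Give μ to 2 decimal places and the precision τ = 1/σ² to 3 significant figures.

μ = 0.13, τ = 261

The p-quantile of Normal(μ,σ) is μ + z_p·σ, with z_{0.26} = -0.6433 and z_{0.74} = 0.6433.
Eliminate σ: μ = (z₂·x₁ − z₁·x₂)/(z₂ − z₁) = (0.6433·0.0853 − (-0.6433)·0.165)/1.287 = 0.13.
Then σ = (x₂ − x₁)/(z₂ − z₁) = (0.165 − 0.0853)/1.287 = 0.06.
Precision τ = 1/σ² = 1/0.06194² = 261.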